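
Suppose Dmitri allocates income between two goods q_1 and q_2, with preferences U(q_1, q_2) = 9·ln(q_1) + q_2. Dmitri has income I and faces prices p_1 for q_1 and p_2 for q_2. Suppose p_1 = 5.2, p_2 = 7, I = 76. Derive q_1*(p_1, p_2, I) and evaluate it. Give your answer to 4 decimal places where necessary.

q_1* = 12.1154

MU_q_1 = 9/q_1, MU_q_2 = 1. Tangency: 9/q_1 = p_1/p_2.
So q_1*(p_1,p_2) = 9·p_2/p_1, independent of income; and q_2* = (I − 9·p_2)/p_2.
At the given prices: q_1* = 9·7/5.2 = 12.1154.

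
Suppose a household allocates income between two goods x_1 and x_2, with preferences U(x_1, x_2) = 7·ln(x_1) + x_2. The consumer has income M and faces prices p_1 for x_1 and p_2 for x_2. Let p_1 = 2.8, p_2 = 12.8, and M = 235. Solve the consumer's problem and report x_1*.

MU_x_1 = 7/x_1, MU_x_2 = 1. Tangency: 7/x_1 = p_1/p_2.
So x_1*(p_1,p_2) = 7·p_2/p_1, independent of income; and x_2* = (M − 7·p_2)/p_2.
At the given prices: x_1* = 7·12.8/2.8 = 32.

x_1* = 32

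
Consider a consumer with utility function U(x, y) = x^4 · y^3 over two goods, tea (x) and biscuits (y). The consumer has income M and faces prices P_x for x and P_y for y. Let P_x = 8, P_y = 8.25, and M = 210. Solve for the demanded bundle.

x* = 15, y* = 10.9091

The MRS is (4/3)·y/x. Set MRS = P_x/P_y.
Rearranging, P_y·y = (3/4)·P_x·x. Substituting into the budget gives P_x·x·(1 + (3/4)) = M.
Demand: x*(P_x,P_y,M) = 4/7·M/P_x and y* = 3/7·M/P_y.
At P_x=8, P_y=8.25, M=210: x* = 4/7·210/8 = 15, y* = 10.9091.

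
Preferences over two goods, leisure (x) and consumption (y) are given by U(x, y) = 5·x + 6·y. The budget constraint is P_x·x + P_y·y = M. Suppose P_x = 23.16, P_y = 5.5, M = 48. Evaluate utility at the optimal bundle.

Perfect substitutes: compare marginal utility per dollar. 5/P_x vs 6/P_y → 0.2159 vs 1.0909.
y gives more utility per dollar, so spend all income on y: y* = M/P_y, x* = 0.
Numerically: x* = 0, y* = 8.7273.
Utility at the optimum: U(0, 8.7273) = 52.3636.

V = 52.3636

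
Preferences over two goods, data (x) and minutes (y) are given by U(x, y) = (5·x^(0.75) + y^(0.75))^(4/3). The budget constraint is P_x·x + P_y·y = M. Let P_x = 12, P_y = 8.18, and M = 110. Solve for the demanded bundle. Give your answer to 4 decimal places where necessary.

MRS = MU_x/MU_y = 5·(y/x)^(0.25). Set equal to P_x/P_y.
Hence y/x = ((1/5)·P_x/P_y)^(1/(0.25)), i.e. raised to the 4 power.
Substitute y = (y/x)·x into the budget: x* = M/(P_x + P_y·(y/x)).
Numerically y/x = 0.00741, so x* = 110/(12 + 8.18·0.00741) = 9.1206 and y* = 0.00741·9.1206 = 0.0676.

x* = 9.1206, y* = 0.0676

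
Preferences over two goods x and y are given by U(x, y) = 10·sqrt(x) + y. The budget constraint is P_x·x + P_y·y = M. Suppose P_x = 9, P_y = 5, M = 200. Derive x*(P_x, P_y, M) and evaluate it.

Thus x* = (5·P_y/P_x)² — independent of M — with the rest of income spent on y.
Plugging in: x* = (5·5/9)² = 7.716.

x* = 7.716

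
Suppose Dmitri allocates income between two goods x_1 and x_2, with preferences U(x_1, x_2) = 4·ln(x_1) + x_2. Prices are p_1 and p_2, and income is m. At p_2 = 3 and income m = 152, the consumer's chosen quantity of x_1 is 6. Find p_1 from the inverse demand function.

MU_x_1 = 4/x_1, MU_x_2 = 1. Tangency: 4/x_1 = p_1/p_2.
So x_1*(p_1,p_2) = 4·p_2/p_1, independent of income; and x_2* = (m − 4·p_2)/p_2.
Set x_1* = 6 in the demand function and solve for p_1: p_1 = 2.

p_1 = 2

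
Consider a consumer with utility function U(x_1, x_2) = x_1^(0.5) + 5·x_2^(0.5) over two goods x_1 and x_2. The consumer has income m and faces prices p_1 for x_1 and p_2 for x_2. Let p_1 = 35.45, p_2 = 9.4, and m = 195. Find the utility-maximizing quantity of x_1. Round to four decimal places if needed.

Substitute x_2 = (x_2/x_1)·x_1 into the budget: x_1* = m/(p_1 + p_2·(x_2/x_1)).
Numerically x_2/x_1 = 355.563179, so x_1* = 195/(35.45 + 9.4·355.563179) = 0.0577.

x_1* = 0.0577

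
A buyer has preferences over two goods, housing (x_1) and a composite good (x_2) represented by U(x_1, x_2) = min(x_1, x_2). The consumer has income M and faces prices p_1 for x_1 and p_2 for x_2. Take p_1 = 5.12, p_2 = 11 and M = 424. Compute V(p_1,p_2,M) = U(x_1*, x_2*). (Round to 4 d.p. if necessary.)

V = 26.3027

Leontief preferences: the optimum is at the kink where x_1/1 = x_2/1, i.e. x_2 = x_1.
Budget: p_1·x_1 + p_2·x_1 = M, so (p_1 + p_2)·x_1 = M.
Demand: x_1*(p_1,p_2,M) = M/(p_1 + p_2), x_2* = M/(p_1 + p_2).
Here 5.12 + 11 = 16.12, giving x_1* = 26.3027 and x_2* = 26.3027.
Utility at the optimum: U(26.3027, 26.3027) = 26.3027.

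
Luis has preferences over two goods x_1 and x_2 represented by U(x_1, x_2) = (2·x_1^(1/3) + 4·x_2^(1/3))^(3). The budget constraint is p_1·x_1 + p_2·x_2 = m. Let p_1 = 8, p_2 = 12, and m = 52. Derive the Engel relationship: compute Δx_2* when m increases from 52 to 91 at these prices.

Δx_2* = 2.2679

MRS = MU_x_1/MU_x_2 = (1/2)·(x_2/x_1)^(2/3). Set equal to p_1/p_2.
Hence x_2/x_1 = (2·p_1/p_2)^(1/(2/3)), i.e. raised to the 1.5 power.
Substitute x_2 = (x_2/x_1)·x_1 into the budget: x_1* = m/(p_1 + p_2·(x_2/x_1)).
Numerically x_2/x_1 = 1.539601, so x_1* = 52/(8 + 12·1.539601) = 1.9641 and x_2* = 1.539601·1.9641 = 3.0239.
At m' = 91: x_2* = 5.2919. Change: 5.2919 − 3.0239 = 2.2679.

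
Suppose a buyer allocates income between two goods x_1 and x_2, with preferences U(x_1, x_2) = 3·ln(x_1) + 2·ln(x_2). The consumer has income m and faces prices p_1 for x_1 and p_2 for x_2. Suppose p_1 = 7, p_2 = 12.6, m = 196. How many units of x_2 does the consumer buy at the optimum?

x_2* = 6.2222

Tangency: MRS = (3/2)·x_2/x_1 = p_1/p_2.
Rearranging, p_2·x_2 = (2/3)·p_1·x_1. Substituting into the budget gives p_1·x_1·(1 + (2/3)) = m.
Demand: x_1*(p_1,p_2,m) = 0.6·m/p_1 and x_2* = 0.4·m/p_2.
At p_1=7, p_2=12.6, m=196: x_2* = 0.4·196/12.6 = 6.2222.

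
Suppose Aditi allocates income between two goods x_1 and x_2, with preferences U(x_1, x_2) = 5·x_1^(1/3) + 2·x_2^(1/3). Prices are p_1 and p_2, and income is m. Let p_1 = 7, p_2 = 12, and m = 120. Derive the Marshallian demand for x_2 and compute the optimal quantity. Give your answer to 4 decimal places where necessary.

x_2* = 1.6193

With the ratio pinned down, the budget gives x_1* = m/(p_1 + p_2·(x_2/x_1)) and x_2* = (x_2/x_1)·x_1*.
Numerically x_2/x_1 = 0.112711, so x_1* = 120/(7 + 12·0.112711) = 14.3669 and x_2* = 0.112711·14.3669 = 1.6193.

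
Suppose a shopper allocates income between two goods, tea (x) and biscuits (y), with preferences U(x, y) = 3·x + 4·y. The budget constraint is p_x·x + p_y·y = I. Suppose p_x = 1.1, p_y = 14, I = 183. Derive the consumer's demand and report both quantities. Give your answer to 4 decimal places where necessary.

x* = 166.3636, y* = 0

Perfect substitutes: compare marginal utility per dollar. 3/p_x vs 4/p_y → 2.7273 vs 0.2857.
x gives more utility per dollar, so spend all income on x: x* = I/p_x, y* = 0.
Numerically: x* = 166.3636, y* = 0.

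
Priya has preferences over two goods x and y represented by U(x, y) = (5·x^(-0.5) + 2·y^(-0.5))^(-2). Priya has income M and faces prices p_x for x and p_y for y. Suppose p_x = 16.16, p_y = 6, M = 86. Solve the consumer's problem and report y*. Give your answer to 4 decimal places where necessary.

MRS = MU_x/MU_y = (5/2)·(y/x)^(1.5). Set equal to p_x/p_y.
Hence y/x = ((2/5)·p_x/p_y)^(1/(1.5)), i.e. raised to the 2/3 power.
Substitute y = (y/x)·x into the budget: x* = M/(p_x + p_y·(y/x)).
Numerically y/x = 1.050913, so x* = 86/(16.16 + 6·1.050913) = 3.8281 and y* = 1.050913·3.8281 = 4.023.

y* = 4.023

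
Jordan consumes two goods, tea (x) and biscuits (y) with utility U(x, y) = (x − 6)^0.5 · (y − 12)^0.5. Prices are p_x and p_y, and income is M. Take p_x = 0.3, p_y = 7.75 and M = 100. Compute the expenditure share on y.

Let x' = x−6, y' = y−12. MRS = y'/x' = p_x/p_y.
Substituting into the budget: x* = 6 + 0.5·(M − 6·p_x − 12·p_y)/p_x, and y* = 12 + 0.5·(…)/p_y.
Discretionary income = 100 − 6·0.3 − 12·7.75 = 5.2; x* = 6 + 0.5·5.2/0.3 = 14.6667; y* = 12 + 0.5·5.2/7.75 = 12.3355.
Expenditure on y: 7.75·12.3355 = 95.6; share = 0.956.

share on y = 0.956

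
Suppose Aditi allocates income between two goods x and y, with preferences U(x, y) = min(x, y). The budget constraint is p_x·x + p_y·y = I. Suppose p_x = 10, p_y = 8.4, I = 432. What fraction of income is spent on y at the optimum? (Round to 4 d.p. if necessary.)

Here 10 + 8.4 = 18.4, giving x* = 23.4783 and y* = 23.4783.
Expenditure on y: 8.4·23.4783 = 197.2174; share = 0.4565.

share on y = 0.4565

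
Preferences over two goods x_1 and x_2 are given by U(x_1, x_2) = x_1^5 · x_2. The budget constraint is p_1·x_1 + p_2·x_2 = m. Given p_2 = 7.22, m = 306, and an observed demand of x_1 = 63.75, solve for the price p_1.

p_1 = 4

MU_x_1/MU_x_2 = (5·x_2)/(x_1); tangency sets this equal to p_1/p_2.
So 5·p_2·x_2 = p_1·x_1; combined with the budget, a share 5/6 of income goes to x_1.
Demand: x_1*(p_1,p_2,m) = 5/6·m/p_1 and x_2* = 1/6·m/p_2.
Set x_1* = 63.75 in the demand function and solve for p_1: p_1 = 4.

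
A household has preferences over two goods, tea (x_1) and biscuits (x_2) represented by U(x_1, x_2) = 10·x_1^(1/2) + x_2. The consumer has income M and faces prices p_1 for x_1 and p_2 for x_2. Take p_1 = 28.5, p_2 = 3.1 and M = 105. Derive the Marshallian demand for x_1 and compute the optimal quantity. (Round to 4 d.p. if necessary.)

x_1* = 0.2958

MU_x_1 = 5/√x_1, MU_x_2 = 1. Tangency: 5/√x_1 = p_1/p_2.
Thus x_1* = (5·p_2/p_1)² — independent of M — with the rest of income spent on x_2.
Plugging in: x_1* = (5·3.1/28.5)² = 0.2958.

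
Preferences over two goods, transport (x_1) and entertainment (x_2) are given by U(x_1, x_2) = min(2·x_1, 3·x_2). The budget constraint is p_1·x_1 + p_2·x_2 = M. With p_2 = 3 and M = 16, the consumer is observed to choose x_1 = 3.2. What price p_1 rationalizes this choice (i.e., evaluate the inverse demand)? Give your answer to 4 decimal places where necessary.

p_1 = 3

Leontief preferences: the optimum is at the kink where x_1/3 = x_2/2, i.e. x_2 = (2/3)·x_1.
Budget: p_1·x_1 + p_2·(2/3)·x_1 = M, so (3·p_1 + 2·p_2)·x_1 = 3·M.
Demand: x_1*(p_1,p_2,M) = 3·M/(3·p_1 + 2·p_2), x_2* = 2·M/(3·p_1 + 2·p_2).
Set x_1* = 3.2 in the demand function and solve for p_1: p_1 = 3.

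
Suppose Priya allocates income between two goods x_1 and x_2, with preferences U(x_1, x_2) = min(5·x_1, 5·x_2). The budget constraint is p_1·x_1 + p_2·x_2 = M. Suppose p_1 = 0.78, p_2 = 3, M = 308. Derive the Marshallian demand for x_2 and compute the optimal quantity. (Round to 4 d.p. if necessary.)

x_2* = 81.4815

With perfect complements, no substitution: consume in ratio x_1:x_2 = 5:5.
Budget: p_1·x_1 + p_2·x_1 = M, so (5·p_1 + 5·p_2)·x_1 = 5·M.
Demand: x_1*(p_1,p_2,M) = 5·M/(5·p_1 + 5·p_2), x_2* = 5·M/(5·p_1 + 5·p_2).
Here 5·0.78 + 5·3 = 18.9, giving x_2* = 81.4815.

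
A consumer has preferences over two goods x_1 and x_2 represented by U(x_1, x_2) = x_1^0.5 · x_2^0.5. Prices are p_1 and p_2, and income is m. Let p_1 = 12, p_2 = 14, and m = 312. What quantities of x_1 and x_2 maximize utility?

x_1* = 13, x_2* = 11.1429

MU_x_1/MU_x_2 = (0.5·x_2)/(0.5·x_1); tangency sets this equal to p_1/p_2.
Rearranging, p_2·x_2 = p_1·x_1. Substituting into the budget gives p_1·x_1·(1 + 1) = m.
Demand: x_1*(p_1,p_2,m) = 0.5·m/p_1 and x_2* = 0.5·m/p_2.
At p_1=12, p_2=14, m=312: x_1* = 0.5·312/12 = 13, x_2* = 11.1429.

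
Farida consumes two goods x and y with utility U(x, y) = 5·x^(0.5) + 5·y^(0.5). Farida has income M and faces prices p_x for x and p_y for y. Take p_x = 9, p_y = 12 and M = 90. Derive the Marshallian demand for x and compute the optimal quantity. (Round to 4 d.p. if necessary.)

Numerically y/x = 0.5625, so x* = 90/(9 + 12·0.5625) = 5.7143.

x* = 5.7143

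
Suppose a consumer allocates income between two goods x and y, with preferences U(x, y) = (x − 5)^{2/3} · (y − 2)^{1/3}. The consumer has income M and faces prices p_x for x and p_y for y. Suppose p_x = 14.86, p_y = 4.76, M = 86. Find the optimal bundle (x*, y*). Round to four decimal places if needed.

x* = 5.0978, y* = 2.1527

Let x' = x−5, y' = y−2. MRS = 2·y'/x' = p_x/p_y.
Substituting into the budget: x* = 5 + 2/3·(M − 5·p_x − 2·p_y)/p_x, and y* = 2 + 1/3·(…)/p_y.
Discretionary income = 86 − 5·14.86 − 2·4.76 = 2.18; x* = 5 + 2/3·2.18/14.86 = 5.0978; y* = 2 + 1/3·2.18/4.76 = 2.1527.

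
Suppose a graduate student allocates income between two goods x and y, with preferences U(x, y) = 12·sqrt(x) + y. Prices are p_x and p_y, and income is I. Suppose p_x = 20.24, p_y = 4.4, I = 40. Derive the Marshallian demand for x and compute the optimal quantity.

x* = 1.7013

Set MRS = p_x/p_y: 6·x^(−1/2) = p_x/p_y.
Thus x* = (6·p_y/p_x)² — independent of I — with the rest of income spent on y.
Plugging in: x* = (6·4.4/20.24)² = 1.7013.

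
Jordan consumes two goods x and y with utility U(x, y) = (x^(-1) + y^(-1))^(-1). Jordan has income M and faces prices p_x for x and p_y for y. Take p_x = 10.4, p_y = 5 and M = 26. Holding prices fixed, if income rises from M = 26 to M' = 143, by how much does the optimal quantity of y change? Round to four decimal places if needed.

MU_x ∝ x^(-2), MU_y ∝ y^(-2), so MRS = (y/x)^(2) = p_x/p_y.
Hence y/x = (p_x/p_y)^(1/(2)), i.e. raised to the 0.5 power.
Substitute y = (y/x)·x into the budget: x* = M/(p_x + p_y·(y/x)).
Numerically y/x = 1.442221, so x* = 26/(10.4 + 5·1.442221) = 1.4763 and y* = 1.442221·1.4763 = 2.1292.
At M' = 143: y* = 11.7107. Change: 11.7107 − 2.1292 = 9.5814.

Δy* = 9.5814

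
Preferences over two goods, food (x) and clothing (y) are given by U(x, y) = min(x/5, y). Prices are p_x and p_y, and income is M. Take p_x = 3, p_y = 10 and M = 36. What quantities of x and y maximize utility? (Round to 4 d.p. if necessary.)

x* = 7.2, y* = 1.44

With perfect complements, no substitution: consume in ratio x:y = 5:1.
Budget: p_x·x + p_y·(1/5)·x = M, so (5·p_x + p_y)·x = 5·M.
Demand: x*(p_x,p_y,M) = 5·M/(5·p_x + p_y), y* = M/(5·p_x + p_y).
Here 5·3 + 10 = 25, giving x* = 7.2 and y* = 1.44.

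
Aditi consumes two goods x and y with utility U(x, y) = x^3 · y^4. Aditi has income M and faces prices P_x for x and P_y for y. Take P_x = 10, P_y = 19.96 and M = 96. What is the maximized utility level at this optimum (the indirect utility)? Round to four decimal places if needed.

MU_x/MU_y = (3·y)/(4·x); tangency sets this equal to P_x/P_y.
Rearranging, P_y·y = (4/3)·P_x·x. Substituting into the budget gives P_x·x·(1 + (4/3)) = M.
Demand: x*(P_x,P_y,M) = 3/7·M/P_x and y* = 4/7·M/P_y.
At P_x=10, P_y=19.96, M=96: x* = 3/7·96/10 = 4.1143, y* = 2.7484.
Utility at the optimum: U(4.1143, 2.7484) = 3973.5065.

V = 3973.5065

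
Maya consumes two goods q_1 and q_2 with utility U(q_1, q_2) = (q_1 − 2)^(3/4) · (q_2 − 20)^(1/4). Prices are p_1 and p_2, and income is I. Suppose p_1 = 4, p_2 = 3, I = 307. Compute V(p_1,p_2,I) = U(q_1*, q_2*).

V = 36.5893

MRS = 3·(q_2−20)/(q_1−2). Tangency with p_1/p_2 gives q_2−20 = (1/3)·(p_1/p_2)·(q_1−2).
Substituting into the budget: q_1* = 2 + 0.75·(I − 2·p_1 − 20·p_2)/p_1, and q_2* = 20 + 0.25·(…)/p_2.
Discretionary income = 307 − 2·4 − 20·3 = 239; q_1* = 2 + 0.75·239/4 = 46.8125; q_2* = 20 + 0.25·239/3 = 39.9167.
Utility at the optimum: U(46.8125, 39.9167) = 36.5893.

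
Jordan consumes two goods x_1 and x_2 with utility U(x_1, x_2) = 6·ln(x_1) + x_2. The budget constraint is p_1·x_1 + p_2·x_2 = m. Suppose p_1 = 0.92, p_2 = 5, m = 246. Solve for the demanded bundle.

x_1* = 32.6087, x_2* = 43.2

MU_x_1 = 6/x_1, MU_x_2 = 1. Tangency: 6/x_1 = p_1/p_2.
So x_1*(p_1,p_2) = 6·p_2/p_1, independent of income; and x_2* = (m − 6·p_2)/p_2.
At the given prices: x_1* = 6·5/0.92 = 32.6087, and x_2* = 43.2.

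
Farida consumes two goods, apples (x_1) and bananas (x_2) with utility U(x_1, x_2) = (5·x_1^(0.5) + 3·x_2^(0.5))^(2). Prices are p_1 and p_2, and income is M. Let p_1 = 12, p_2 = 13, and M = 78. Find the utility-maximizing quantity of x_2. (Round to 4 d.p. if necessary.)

MU_x_1 ∝ 5·x_1^(-0.5), MU_x_2 ∝ 3·x_2^(-0.5), so MRS = (5/3)·(x_2/x_1)^(0.5) = p_1/p_2.
Hence x_2/x_1 = ((3/5)·p_1/p_2)^(1/(0.5)), i.e. raised to the 2 power.
Substitute x_2 = (x_2/x_1)·x_1 into the budget: x_1* = M/(p_1 + p_2·(x_2/x_1)).
Numerically x_2/x_1 = 0.306746, so x_1* = 78/(12 + 13·0.306746) = 4.8788 and x_2* = 0.306746·4.8788 = 1.4965.

x_2* = 1.4965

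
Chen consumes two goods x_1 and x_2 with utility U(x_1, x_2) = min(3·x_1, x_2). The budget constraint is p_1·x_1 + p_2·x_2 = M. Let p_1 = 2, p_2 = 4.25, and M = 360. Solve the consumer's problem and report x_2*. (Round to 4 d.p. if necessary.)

With perfect complements, no substitution: consume in ratio x_1:x_2 = 1:3.
Budget: p_1·x_1 + p_2·3·x_1 = M, so (p_1 + 3·p_2)·x_1 = M.
Demand: x_1*(p_1,p_2,M) = M/(p_1 + 3·p_2), x_2* = 3·M/(p_1 + 3·p_2).
Here 2 + 3·4.25 = 14.75, giving x_2* = 73.2203.

x_2* = 73.2203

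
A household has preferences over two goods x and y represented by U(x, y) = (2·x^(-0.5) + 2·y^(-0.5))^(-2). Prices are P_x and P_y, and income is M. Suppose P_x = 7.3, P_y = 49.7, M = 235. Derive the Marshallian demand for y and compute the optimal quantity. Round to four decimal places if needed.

From the CES first-order condition, (y/x)^(1.5) = P_x/P_y.
Hence y/x = (P_x/P_y)^(1/(1.5)), i.e. raised to the 2/3 power.
Substitute y = (y/x)·x into the budget: x* = M/(P_x + P_y·(y/x)).
Numerically y/x = 0.278384, so x* = 235/(7.3 + 49.7·0.278384) = 11.1186 and y* = 0.278384·11.1186 = 3.0953.

y* = 3.0953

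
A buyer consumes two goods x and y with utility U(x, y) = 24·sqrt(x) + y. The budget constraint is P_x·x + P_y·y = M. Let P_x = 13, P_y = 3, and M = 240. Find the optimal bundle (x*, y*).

x* = 7.6686, y* = 46.7692

Utility is quasi-linear in y; the FOC for x is 12/√x = P_x/P_y.
Solve: √x = 12·P_y/P_x, so x*(P_x,P_y) = (12·P_y/P_x)², and y* = (M − P_x·x*)/P_y.
Plugging in: x* = (12·3/13)² = 7.6686, y* = 46.7692.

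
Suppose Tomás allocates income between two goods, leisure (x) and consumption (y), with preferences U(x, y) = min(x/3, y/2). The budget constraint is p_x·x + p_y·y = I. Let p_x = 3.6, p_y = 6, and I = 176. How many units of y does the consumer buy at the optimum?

y* = 15.4386

With perfect complements, no substitution: consume in ratio x:y = 3:2.
Budget: p_x·x + p_y·(2/3)·x = I, so (3·p_x + 2·p_y)·x = 3·I.
Demand: x*(p_x,p_y,I) = 3·I/(3·p_x + 2·p_y), y* = 2·I/(3·p_x + 2·p_y).
Here 3·3.6 + 2·6 = 22.8, giving y* = 15.4386.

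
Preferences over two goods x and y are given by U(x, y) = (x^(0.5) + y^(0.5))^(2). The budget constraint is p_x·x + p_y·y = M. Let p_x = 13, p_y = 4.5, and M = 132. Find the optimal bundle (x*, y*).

x* = 2.611, y* = 21.7905

MRS = MU_x/MU_y = (y/x)^(0.5). Set equal to p_x/p_y.
Solve for the ratio: y/x = [p_x/p_y]^(2).
With the ratio pinned down, the budget gives x* = M/(p_x + p_y·(y/x)) and y* = (y/x)·x*.
Numerically y/x = 8.345679, so x* = 132/(13 + 4.5·8.345679) = 2.611 and y* = 8.345679·2.611 = 21.7905.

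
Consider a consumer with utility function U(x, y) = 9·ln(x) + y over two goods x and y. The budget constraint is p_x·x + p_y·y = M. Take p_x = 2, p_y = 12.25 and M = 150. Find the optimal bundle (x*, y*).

So x*(p_x,p_y) = 9·p_y/p_x, independent of income; and y* = (M − 9·p_y)/p_y.
At the given prices: x* = 9·12.25/2 = 55.125, and y* = 3.2449.

x* = 55.125, y* = 3.2449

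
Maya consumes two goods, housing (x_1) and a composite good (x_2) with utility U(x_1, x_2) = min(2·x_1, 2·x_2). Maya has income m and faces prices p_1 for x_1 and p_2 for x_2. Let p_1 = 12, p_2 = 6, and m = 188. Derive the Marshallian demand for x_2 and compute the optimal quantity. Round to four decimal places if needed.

x_2* = 10.4444

Leontief preferences: the optimum is at the kink where x_1/2 = x_2/2, i.e. x_2 = x_1.
Budget: p_1·x_1 + p_2·x_1 = m, so (2·p_1 + 2·p_2)·x_1 = 2·m.
Demand: x_1*(p_1,p_2,m) = 2·m/(2·p_1 + 2·p_2), x_2* = 2·m/(2·p_1 + 2·p_2).
Here 2·12 + 2·6 = 36, giving x_2* = 10.4444.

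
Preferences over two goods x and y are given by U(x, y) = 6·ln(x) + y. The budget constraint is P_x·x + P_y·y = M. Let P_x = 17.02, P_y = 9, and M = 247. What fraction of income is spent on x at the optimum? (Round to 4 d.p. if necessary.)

share on x = 0.2186

Set MRS = P_x/P_y: (6/x)/1 = P_x/P_y.
So x*(P_x,P_y) = 6·P_y/P_x, independent of income; and y* = (M − 6·P_y)/P_y.
At the given prices: x* = 6·9/17.02 = 3.1727, and y* = 21.4444.
Expenditure on x: 17.02·3.1727 = 54; share = 0.2186.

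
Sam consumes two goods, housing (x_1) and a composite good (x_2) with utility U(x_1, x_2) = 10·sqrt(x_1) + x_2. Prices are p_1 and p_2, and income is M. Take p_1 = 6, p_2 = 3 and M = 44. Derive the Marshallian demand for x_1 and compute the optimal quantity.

x_1* = 6.25

Utility is quasi-linear in x_2; the FOC for x_1 is 5/√x_1 = p_1/p_2.
Solve: √x_1 = 5·p_2/p_1, so x_1*(p_1,p_2) = (5·p_2/p_1)², and x_2* = (M − p_1·x_1*)/p_2.
Plugging in: x_1* = (5·3/6)² = 6.25.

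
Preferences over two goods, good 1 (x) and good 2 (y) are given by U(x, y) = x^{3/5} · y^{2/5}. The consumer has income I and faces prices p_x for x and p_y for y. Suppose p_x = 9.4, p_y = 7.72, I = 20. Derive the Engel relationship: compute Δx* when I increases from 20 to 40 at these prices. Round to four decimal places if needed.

Δx* = 1.2766

Tangency: MRS = (3/2)·y/x = p_x/p_y.
So 0.6·p_y·y = 0.4·p_x·x; combined with the budget, a share 0.6 of income goes to x.
Demand: x*(p_x,p_y,I) = 0.6·I/p_x and y* = 0.4·I/p_y.
At p_x=9.4, p_y=7.72, I=20: x* = 0.6·20/9.4 = 1.2766.
At I' = 40: x* = 2.5532. Change: 2.5532 − 1.2766 = 1.2766.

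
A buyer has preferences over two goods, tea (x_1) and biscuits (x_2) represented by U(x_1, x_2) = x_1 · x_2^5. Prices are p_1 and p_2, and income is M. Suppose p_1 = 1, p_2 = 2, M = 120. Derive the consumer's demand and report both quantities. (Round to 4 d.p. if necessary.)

Tangency: MRS = (1/5)·x_2/x_1 = p_1/p_2.
So p_2·x_2 = 5·p_1·x_1; combined with the budget, a share 1/6 of income goes to x_1.
Demand: x_1*(p_1,p_2,M) = 1/6·M/p_1 and x_2* = 5/6·M/p_2.
At p_1=1, p_2=2, M=120: x_1* = 1/6·120/1 = 20, x_2* = 50.

x_1* = 20, x_2* = 50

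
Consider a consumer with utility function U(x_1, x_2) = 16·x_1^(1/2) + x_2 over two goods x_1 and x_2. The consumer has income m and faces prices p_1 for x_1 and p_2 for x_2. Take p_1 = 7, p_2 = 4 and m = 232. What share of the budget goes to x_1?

share on x_1 = 0.6305

Utility is quasi-linear in x_2; the FOC for x_1 is 8/√x_1 = p_1/p_2.
Thus x_1* = (8·p_2/p_1)² — independent of m — with the rest of income spent on x_2.
Plugging in: x_1* = (8·4/7)² = 20.898, x_2* = 21.4286.
Expenditure on x_1: 7·20.898 = 146.2857; share = 0.6305.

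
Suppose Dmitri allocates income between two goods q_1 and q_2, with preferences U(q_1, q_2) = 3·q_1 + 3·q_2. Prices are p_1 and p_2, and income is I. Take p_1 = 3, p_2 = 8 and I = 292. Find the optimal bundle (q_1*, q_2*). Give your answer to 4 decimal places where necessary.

Linear utility — the consumer picks whichever good has higher MU/price: 3/3 = 1 vs 3/8 = 0.375.
q_1 gives more utility per dollar, so spend all income on q_1: q_1* = I/p_1, q_2* = 0.
Numerically: q_1* = 97.3333, q_2* = 0.

q_1* = 97.3333, q_2* = 0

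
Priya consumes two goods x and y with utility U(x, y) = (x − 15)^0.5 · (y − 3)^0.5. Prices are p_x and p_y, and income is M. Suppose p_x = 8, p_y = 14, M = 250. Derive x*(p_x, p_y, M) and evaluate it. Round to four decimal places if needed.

This is Cobb-Douglas in (x−15, y−3): tangency gives 0.5·p_y·(y−3) = 0.5·p_x·(x−15).
After buying the subsistence bundle (15, 3), a share 0.5 of the remaining income goes to x: x* = 15 + 0.5·(M − 15p_x − 3p_y)/p_x.
Discretionary income = 250 − 15·8 − 3·14 = 88; x* = 15 + 0.5·88/8 = 20.5.

x* = 20.5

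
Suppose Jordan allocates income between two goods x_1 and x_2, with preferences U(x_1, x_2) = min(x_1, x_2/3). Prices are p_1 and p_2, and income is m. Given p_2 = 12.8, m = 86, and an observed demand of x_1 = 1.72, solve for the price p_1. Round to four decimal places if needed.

p_1 = 11.6

Leontief preferences: the optimum is at the kink where x_1/1 = x_2/3, i.e. x_2 = 3·x_1.
Budget: p_1·x_1 + p_2·3·x_1 = m, so (p_1 + 3·p_2)·x_1 = m.
Demand: x_1*(p_1,p_2,m) = m/(p_1 + 3·p_2), x_2* = 3·m/(p_1 + 3·p_2).
Set x_1* = 1.72 in the demand function and solve for p_1: p_1 = 11.6.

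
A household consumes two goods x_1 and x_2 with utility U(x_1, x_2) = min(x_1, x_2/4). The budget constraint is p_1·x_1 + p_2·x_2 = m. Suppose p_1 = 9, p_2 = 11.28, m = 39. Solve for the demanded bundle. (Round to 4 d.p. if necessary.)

Leontief preferences: the optimum is at the kink where x_1/1 = x_2/4, i.e. x_2 = 4·x_1.
Budget: p_1·x_1 + p_2·4·x_1 = m, so (p_1 + 4·p_2)·x_1 = m.
Demand: x_1*(p_1,p_2,m) = m/(p_1 + 4·p_2), x_2* = 4·m/(p_1 + 4·p_2).
Here 9 + 4·11.28 = 54.12, giving x_1* = 0.7206 and x_2* = 2.8825.

x_1* = 0.7206, x_2* = 2.8825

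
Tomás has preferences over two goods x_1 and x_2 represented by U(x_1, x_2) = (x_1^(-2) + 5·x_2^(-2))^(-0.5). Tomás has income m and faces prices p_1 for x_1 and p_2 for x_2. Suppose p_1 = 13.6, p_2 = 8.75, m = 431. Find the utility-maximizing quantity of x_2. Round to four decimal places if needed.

MRS = MU_x_1/MU_x_2 = (1/5)·(x_2/x_1)^(3). Set equal to p_1/p_2.
Hence x_2/x_1 = (5·p_1/p_2)^(1/(3)), i.e. raised to the 1/3 power.
Substitute x_2 = (x_2/x_1)·x_1 into the budget: x_1* = m/(p_1 + p_2·(x_2/x_1)).
Numerically x_2/x_1 = 1.980768, so x_1* = 431/(13.6 + 8.75·1.980768) = 13.9339 and x_2* = 1.980768·13.9339 = 27.5999.

x_2* = 27.5999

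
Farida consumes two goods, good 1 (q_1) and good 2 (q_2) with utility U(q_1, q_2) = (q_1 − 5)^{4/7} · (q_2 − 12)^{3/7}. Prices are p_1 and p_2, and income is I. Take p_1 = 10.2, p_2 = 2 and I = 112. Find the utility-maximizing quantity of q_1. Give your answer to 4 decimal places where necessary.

Substituting into the budget: q_1* = 5 + 4/7·(I − 5·p_1 − 12·p_2)/p_1, and q_2* = 12 + 3/7·(…)/p_2.
Discretionary income = 112 − 5·10.2 − 12·2 = 37; q_1* = 5 + 4/7·37/10.2 = 7.0728.

q_1* = 7.0728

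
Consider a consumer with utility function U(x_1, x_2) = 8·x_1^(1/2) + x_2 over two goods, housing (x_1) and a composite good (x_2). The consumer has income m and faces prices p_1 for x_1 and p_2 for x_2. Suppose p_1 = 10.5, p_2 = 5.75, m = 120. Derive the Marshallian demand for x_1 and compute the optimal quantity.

Set MRS = p_1/p_2: 4·x_1^(−1/2) = p_1/p_2.
Solve: √x_1 = 4·p_2/p_1, so x_1*(p_1,p_2) = (4·p_2/p_1)², and x_2* = (m − p_1·x_1*)/p_2.
Plugging in: x_1* = (4·5.75/10.5)² = 4.7982.

x_1* = 4.7982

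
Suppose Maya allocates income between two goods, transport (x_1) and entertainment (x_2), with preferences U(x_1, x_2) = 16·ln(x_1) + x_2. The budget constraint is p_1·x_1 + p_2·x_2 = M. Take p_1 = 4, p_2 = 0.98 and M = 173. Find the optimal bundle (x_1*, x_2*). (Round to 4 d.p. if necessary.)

x_1* = 3.92, x_2* = 160.5306

MU_x_1 = 16/x_1, MU_x_2 = 1. Tangency: 16/x_1 = p_1/p_2.
So x_1*(p_1,p_2) = 16·p_2/p_1, independent of income; and x_2* = (M − 16·p_2)/p_2.
At the given prices: x_1* = 16·0.98/4 = 3.92, and x_2* = 160.5306.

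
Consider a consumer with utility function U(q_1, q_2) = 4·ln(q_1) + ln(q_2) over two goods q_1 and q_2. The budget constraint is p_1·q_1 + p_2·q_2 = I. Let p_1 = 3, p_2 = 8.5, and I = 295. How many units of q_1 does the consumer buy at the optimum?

MU_q_1/MU_q_2 = (4·q_2)/(q_1); tangency sets this equal to p_1/p_2.
Rearranging, p_2·q_2 = (1/4)·p_1·q_1. Substituting into the budget gives p_1·q_1·(1 + (1/4)) = I.
Demand: q_1*(p_1,p_2,I) = 0.8·I/p_1 and q_2* = 0.2·I/p_2.
At p_1=3, p_2=8.5, I=295: q_1* = 0.8·295/3 = 78.6667.

q_1* = 78.6667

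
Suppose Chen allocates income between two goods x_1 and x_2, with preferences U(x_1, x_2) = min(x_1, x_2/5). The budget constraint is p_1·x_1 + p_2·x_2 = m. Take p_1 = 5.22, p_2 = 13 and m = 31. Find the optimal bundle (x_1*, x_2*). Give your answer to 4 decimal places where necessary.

With perfect complements, no substitution: consume in ratio x_1:x_2 = 1:5.
Budget: p_1·x_1 + p_2·5·x_1 = m, so (p_1 + 5·p_2)·x_1 = m.
Demand: x_1*(p_1,p_2,m) = m/(p_1 + 5·p_2), x_2* = 5·m/(p_1 + 5·p_2).
Here 5.22 + 5·13 = 70.22, giving x_1* = 0.4415 and x_2* = 2.2073.

x_1* = 0.4415, x_2* = 2.2073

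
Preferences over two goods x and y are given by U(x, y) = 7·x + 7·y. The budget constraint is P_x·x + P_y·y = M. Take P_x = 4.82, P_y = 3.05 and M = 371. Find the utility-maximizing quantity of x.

y gives more utility per dollar, so spend all income on y: y* = M/P_y, x* = 0.
Numerically: x* = 0, y* = 121.6393.

x* = 0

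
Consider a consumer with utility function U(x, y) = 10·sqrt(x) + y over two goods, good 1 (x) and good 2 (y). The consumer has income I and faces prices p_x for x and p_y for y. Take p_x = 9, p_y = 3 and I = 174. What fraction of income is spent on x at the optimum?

share on x = 0.1437

Solve: √x = 5·p_y/p_x, so x*(p_x,p_y) = (5·p_y/p_x)², and y* = (I − p_x·x*)/p_y.
Plugging in: x* = (5·3/9)² = 2.7778, y* = 49.6667.
Expenditure on x: 9·2.7778 = 25; share = 0.1437.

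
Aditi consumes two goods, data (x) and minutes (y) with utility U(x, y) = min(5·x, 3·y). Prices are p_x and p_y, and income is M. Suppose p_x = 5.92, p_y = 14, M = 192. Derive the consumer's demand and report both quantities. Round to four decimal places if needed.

Leontief preferences: the optimum is at the kink where x/3 = y/5, i.e. y = (5/3)·x.
Budget: p_x·x + p_y·(5/3)·x = M, so (3·p_x + 5·p_y)·x = 3·M.
Demand: x*(p_x,p_y,M) = 3·M/(3·p_x + 5·p_y), y* = 5·M/(3·p_x + 5·p_y).
Here 3·5.92 + 5·14 = 87.76, giving x* = 6.5634 and y* = 10.9389.

x* = 6.5634, y* = 10.9389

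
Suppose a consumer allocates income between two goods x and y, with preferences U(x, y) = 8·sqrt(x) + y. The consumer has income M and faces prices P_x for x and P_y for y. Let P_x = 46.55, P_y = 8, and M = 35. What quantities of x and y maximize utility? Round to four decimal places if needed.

x* = 0.4726, y* = 1.6253

Plugging in: x* = (4·8/46.55)² = 0.4726, y* = 1.6253.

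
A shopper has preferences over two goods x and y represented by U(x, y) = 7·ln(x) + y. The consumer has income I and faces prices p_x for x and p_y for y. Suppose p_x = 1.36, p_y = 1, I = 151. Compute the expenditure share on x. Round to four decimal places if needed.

share on x = 0.0464

Set MRS = p_x/p_y: (7/x)/1 = p_x/p_y.
So x*(p_x,p_y) = 7·p_y/p_x, independent of income; and y* = (I − 7·p_y)/p_y.
At the given prices: x* = 7·1/1.36 = 5.1471, and y* = 144.
Expenditure on x: 1.36·5.1471 = 7; share = 0.0464.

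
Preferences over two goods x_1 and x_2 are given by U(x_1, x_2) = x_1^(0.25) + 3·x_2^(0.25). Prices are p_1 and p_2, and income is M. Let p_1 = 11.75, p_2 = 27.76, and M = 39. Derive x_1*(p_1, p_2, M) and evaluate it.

x_1* = 0.7812

Substitute x_2 = (x_2/x_1)·x_1 into the budget: x_1* = M/(p_1 + p_2·(x_2/x_1)).
Numerically x_2/x_1 = 1.375053, so x_1* = 39/(11.75 + 27.76·1.375053) = 0.7812.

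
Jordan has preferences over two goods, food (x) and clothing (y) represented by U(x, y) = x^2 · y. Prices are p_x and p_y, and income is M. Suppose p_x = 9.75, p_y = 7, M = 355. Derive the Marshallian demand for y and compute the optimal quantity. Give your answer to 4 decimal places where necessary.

y* = 16.9048

Tangency: MRS = 2·y/x = p_x/p_y.
So 2·p_y·y = p_x·x; combined with the budget, a share 2/3 of income goes to x.
Demand: x*(p_x,p_y,M) = 2/3·M/p_x and y* = 1/3·M/p_y.
At p_x=9.75, p_y=7, M=355: y* = 1/3·355/7 = 16.9048.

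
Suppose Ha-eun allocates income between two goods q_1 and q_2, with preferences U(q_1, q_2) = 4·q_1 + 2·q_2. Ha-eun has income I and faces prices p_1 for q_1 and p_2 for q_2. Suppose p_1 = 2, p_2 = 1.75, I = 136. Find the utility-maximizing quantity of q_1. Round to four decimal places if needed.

Perfect substitutes: compare marginal utility per dollar. 4/p_1 vs 2/p_2 → 2 vs 1.1429.
q_1 gives more utility per dollar, so spend all income on q_1: q_1* = I/p_1, q_2* = 0.
Numerically: q_1* = 68, q_2* = 0.

q_1* = 68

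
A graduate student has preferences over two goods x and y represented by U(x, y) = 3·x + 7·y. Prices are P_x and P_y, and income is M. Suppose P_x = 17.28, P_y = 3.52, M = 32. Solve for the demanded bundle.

Numerically: x* = 0, y* = 9.0909.

x* = 0, y* = 9.0909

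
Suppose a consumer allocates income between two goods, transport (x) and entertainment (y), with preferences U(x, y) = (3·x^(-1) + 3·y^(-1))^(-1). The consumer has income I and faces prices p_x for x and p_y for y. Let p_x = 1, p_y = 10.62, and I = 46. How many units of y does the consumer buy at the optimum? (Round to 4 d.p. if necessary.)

MU_x ∝ 3·x^(-2), MU_y ∝ 3·y^(-2), so MRS = (y/x)^(2) = p_x/p_y.
Hence y/x = (p_x/p_y)^(1/(2)), i.e. raised to the 0.5 power.
With the ratio pinned down, the budget gives x* = I/(p_x + p_y·(y/x)) and y* = (y/x)·x*.
Numerically y/x = 0.306858, so x* = 46/(1 + 10.62·0.306858) = 10.8011 and y* = 0.306858·10.8011 = 3.3144.

y* = 3.3144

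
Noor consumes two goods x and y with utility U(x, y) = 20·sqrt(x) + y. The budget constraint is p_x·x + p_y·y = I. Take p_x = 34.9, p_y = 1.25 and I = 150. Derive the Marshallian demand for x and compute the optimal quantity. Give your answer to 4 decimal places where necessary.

Set MRS = p_x/p_y: 10·x^(−1/2) = p_x/p_y.
Solve: √x = 10·p_y/p_x, so x*(p_x,p_y) = (10·p_y/p_x)², and y* = (I − p_x·x*)/p_y.
Plugging in: x* = (10·1.25/34.9)² = 0.1283.

x* = 0.1283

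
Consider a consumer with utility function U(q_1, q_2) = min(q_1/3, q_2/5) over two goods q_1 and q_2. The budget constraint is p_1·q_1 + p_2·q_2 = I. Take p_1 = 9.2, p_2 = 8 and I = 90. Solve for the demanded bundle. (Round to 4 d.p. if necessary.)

q_1* = 3.9941, q_2* = 6.6568

Leontief preferences: the optimum is at the kink where q_1/3 = q_2/5, i.e. q_2 = (5/3)·q_1.
Budget: p_1·q_1 + p_2·(5/3)·q_1 = I, so (3·p_1 + 5·p_2)·q_1 = 3·I.
Demand: q_1*(p_1,p_2,I) = 3·I/(3·p_1 + 5·p_2), q_2* = 5·I/(3·p_1 + 5·p_2).
Here 3·9.2 + 5·8 = 67.6, giving q_1* = 3.9941 and q_2* = 6.6568.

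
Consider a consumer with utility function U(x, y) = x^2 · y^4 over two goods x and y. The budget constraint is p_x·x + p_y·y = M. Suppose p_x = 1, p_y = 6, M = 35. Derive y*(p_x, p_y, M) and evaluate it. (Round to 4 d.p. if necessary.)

Tangency: MRS = (1/2)·y/x = p_x/p_y.
So 2·p_y·y = 4·p_x·x; combined with the budget, a share 1/3 of income goes to x.
Demand: x*(p_x,p_y,M) = 1/3·M/p_x and y* = 2/3·M/p_y.
At p_x=1, p_y=6, M=35: y* = 2/3·35/6 = 3.8889.

y* = 3.8889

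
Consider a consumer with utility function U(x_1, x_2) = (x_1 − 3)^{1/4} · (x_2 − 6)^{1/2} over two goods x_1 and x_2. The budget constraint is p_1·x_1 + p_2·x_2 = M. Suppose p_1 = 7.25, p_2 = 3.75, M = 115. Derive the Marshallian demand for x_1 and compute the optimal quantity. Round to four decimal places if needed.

This is Cobb-Douglas in (x_1−3, x_2−6): tangency gives 0.25·p_2·(x_2−6) = 0.5·p_1·(x_1−3).
After buying the subsistence bundle (3, 6), a share 1/3 of the remaining income goes to x_1: x_1* = 3 + 1/3·(M − 3p_1 − 6p_2)/p_1.
Discretionary income = 115 − 3·7.25 − 6·3.75 = 70.75; x_1* = 3 + 1/3·70.75/7.25 = 6.2529.

x_1* = 6.2529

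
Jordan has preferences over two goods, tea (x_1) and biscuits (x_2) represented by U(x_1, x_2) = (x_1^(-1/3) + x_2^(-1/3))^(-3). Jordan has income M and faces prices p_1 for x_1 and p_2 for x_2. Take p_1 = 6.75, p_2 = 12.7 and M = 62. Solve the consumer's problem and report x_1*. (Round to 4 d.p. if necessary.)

x_1* = 4.2305

From the CES first-order condition, (x_2/x_1)^(4/3) = p_1/p_2.
Hence x_2/x_1 = (p_1/p_2)^(1/(4/3)), i.e. raised to the 0.75 power.
Substitute x_2 = (x_2/x_1)·x_1 into the budget: x_1* = M/(p_1 + p_2·(x_2/x_1)).
Numerically x_2/x_1 = 0.622479, so x_1* = 62/(6.75 + 12.7·0.622479) = 4.2305.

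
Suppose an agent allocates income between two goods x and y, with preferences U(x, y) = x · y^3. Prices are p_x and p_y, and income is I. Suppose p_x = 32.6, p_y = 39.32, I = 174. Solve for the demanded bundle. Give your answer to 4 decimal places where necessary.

MU_x/MU_y = (y)/(3·x); tangency sets this equal to p_x/p_y.
Rearranging, p_y·y = 3·p_x·x. Substituting into the budget gives p_x·x·(1 + 3) = I.
Demand: x*(p_x,p_y,I) = 0.25·I/p_x and y* = 0.75·I/p_y.
At p_x=32.6, p_y=39.32, I=174: x* = 0.25·174/32.6 = 1.3344, y* = 3.3189.

x* = 1.3344, y* = 3.3189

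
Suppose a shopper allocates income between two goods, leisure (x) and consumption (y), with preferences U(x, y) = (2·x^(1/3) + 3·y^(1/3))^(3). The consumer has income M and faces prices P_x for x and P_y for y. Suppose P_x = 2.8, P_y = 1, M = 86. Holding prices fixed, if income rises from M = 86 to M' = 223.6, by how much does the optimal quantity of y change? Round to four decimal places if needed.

MU_x ∝ 2·x^(-2/3), MU_y ∝ 3·y^(-2/3), so MRS = (2/3)·(y/x)^(2/3) = P_x/P_y.
Hence y/x = ((3/2)·P_x/P_y)^(1/(2/3)), i.e. raised to the 1.5 power.
Substitute y = (y/x)·x into the budget: x* = M/(P_x + P_y·(y/x)).
Numerically y/x = 8.607439, so x* = 86/(2.8 + 1·8.607439) = 7.5389 and y* = 8.607439·7.5389 = 64.891.
At M' = 223.6: y* = 168.7165. Change: 168.7165 − 64.891 = 103.8255.

Δy* = 103.8255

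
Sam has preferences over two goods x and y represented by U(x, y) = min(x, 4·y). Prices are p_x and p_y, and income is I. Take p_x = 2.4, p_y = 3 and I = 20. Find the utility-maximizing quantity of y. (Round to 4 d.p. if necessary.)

With perfect complements, no substitution: consume in ratio x:y = 4:1.
Budget: p_x·x + p_y·(1/4)·x = I, so (4·p_x + p_y)·x = 4·I.
Demand: x*(p_x,p_y,I) = 4·I/(4·p_x + p_y), y* = I/(4·p_x + p_y).
Here 4·2.4 + 3 = 12.6, giving y* = 1.5873.

y* = 1.5873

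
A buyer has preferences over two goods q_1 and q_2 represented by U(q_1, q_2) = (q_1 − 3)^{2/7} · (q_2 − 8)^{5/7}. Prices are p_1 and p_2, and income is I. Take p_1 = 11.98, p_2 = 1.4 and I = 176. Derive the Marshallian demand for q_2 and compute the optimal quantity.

MRS = (2/5)·(q_2−8)/(q_1−3). Tangency with p_1/p_2 gives q_2−8 = (5/2)·(p_1/p_2)·(q_1−3).
Substituting into the budget: q_1* = 3 + 2/7·(I − 3·p_1 − 8·p_2)/p_1, and q_2* = 8 + 5/7·(…)/p_2.
Discretionary income = 176 − 3·11.98 − 8·1.4 = 128.86; q_2* = 8 + 5/7·128.86/1.4 = 73.7449.

q_2* = 73.7449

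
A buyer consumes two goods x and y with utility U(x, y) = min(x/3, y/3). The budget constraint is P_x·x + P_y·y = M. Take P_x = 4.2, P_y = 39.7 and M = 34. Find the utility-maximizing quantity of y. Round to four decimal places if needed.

Leontief preferences: the optimum is at the kink where x/3 = y/3, i.e. y = x.
Budget: P_x·x + P_y·x = M, so (3·P_x + 3·P_y)·x = 3·M.
Demand: x*(P_x,P_y,M) = 3·M/(3·P_x + 3·P_y), y* = 3·M/(3·P_x + 3·P_y).
Here 3·4.2 + 3·39.7 = 131.7, giving y* = 0.7745.

y* = 0.7745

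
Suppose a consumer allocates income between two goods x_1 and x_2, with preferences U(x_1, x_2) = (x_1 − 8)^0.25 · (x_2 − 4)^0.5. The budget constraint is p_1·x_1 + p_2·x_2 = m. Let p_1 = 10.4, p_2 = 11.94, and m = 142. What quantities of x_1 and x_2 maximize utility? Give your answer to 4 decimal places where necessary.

MRS = (1/2)·(x_2−4)/(x_1−8). Tangency with p_1/p_2 gives x_2−4 = 2·(p_1/p_2)·(x_1−8).
Substituting into the budget: x_1* = 8 + 1/3·(m − 8·p_1 − 4·p_2)/p_1, and x_2* = 4 + 2/3·(…)/p_2.
Discretionary income = 142 − 8·10.4 − 4·11.94 = 11.04; x_1* = 8 + 1/3·11.04/10.4 = 8.3538; x_2* = 4 + 2/3·11.04/11.94 = 4.6164.

x_1* = 8.3538, x_2* = 4.6164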